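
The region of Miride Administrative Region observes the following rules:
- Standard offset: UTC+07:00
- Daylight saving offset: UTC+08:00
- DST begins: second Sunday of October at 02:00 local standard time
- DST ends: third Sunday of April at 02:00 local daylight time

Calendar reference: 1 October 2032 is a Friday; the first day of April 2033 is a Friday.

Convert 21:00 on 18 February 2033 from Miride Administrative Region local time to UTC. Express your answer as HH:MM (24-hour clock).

1 October 2032 is a Friday, so the first Sunday is October 3 and the second is October 10.
1 April 2033 is a Friday, so the first Sunday is April 3 and the third is April 17.
18 February 2033 falls between 10 October 2032 and 17 April 2033, so daylight saving is in effect and Miride Administrative Region is at UTC+08:00.
21:00 local − 8h = 13:00 UTC.

13:00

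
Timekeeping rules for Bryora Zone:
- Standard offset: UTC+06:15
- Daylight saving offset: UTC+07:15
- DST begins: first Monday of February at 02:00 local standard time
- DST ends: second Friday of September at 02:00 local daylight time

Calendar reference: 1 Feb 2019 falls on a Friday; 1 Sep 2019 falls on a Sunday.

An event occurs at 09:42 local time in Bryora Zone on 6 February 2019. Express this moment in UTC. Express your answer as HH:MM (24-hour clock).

1 February 2019 is a Friday, so the first Monday is February 4.
1 September 2019 is a Sunday, so the first Friday is September 6 and the second is September 13.
6 February 2019 lies within the daylight-saving period (4 February – 13 September), so Bryora Zone is on daylight time, UTC+07:15.
09:42 local − 7h15m = 02:27 UTC.

02:27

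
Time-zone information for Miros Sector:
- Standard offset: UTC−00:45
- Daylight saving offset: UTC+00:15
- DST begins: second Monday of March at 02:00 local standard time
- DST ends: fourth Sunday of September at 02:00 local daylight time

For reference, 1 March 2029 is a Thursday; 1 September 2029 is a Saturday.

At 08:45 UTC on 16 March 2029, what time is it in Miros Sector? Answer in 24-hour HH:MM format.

1 March 2029 is a Thursday, so the first Monday is March 5 and the second is March 12.
1 September 2029 is a Saturday, so the first Sunday is September 2 and the fourth is September 23.
At the standard offset (UTC−00:45), 08:45 UTC − 0h45m = 08:00 Miros Sector standard time.
The standard-time date in Miros Sector, 16 March 2029, falls between 12 March and 23 September, so daylight saving is in effect and Miros Sector is at UTC+00:15.
08:45 UTC + 0h15m = 09:00 local.

09:00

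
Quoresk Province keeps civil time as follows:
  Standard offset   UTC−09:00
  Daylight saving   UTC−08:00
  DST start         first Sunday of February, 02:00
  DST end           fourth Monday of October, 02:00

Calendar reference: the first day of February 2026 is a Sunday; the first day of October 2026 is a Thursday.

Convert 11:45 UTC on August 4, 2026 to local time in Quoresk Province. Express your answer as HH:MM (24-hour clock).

03:45

1 February 2026 is a Sunday, so the first Sunday is February 1.
1 October 2026 is a Thursday, so the first Monday is October 5 and the fourth is October 26.
At the standard offset (UTC−09:00), 11:45 UTC − 9h = 02:45 Quoresk Province standard time.
The standard-time date in Quoresk Province, August 4, 2026, lies within the daylight-saving period (1 February – 26 October), so Quoresk Province is on daylight time, UTC−08:00.
11:45 UTC − 8h = 03:45 local.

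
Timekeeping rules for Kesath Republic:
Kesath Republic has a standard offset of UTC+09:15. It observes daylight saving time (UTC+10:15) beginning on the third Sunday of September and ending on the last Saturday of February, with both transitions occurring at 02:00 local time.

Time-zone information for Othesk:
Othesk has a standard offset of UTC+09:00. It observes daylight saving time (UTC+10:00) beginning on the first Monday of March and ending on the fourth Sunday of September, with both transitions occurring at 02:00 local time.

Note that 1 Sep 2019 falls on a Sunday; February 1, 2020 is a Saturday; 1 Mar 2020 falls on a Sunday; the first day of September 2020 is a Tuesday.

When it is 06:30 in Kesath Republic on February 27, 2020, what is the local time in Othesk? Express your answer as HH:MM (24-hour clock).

1 September 2019 is a Sunday, so the first Sunday is September 1 and the third is September 15.
1 February 2020 is a Saturday, so Saturdays fall on 1, 8, 15, 22, 29; the last is February 29.
February 27, 2020 falls between 15 September 2019 and 29 February 2020, so daylight saving is in effect and Kesath Republic is at UTC+10:15.
06:30 Kesath Republic − 10h15m = 20:15 UTC (rolling into the previous day, 26 February 2020).
1 March 2020 is a Sunday, so the first Monday is March 2.
1 September 2020 is a Tuesday, so the first Sunday is September 6 and the fourth is September 27.
At the standard offset (UTC+09:00), 20:15 UTC + 9h = 05:15 Othesk standard time (rolling into the next day, 27 February 2020).
Daylight saving runs 2 March – 27 September; the standard-time date in Othesk, February 27, 2020, is outside that window, so Othesk is on standard time at UTC+09:00.
20:15 UTC + 9h = 05:15 Othesk (rolling into the next day, 27 February 2020).

05:15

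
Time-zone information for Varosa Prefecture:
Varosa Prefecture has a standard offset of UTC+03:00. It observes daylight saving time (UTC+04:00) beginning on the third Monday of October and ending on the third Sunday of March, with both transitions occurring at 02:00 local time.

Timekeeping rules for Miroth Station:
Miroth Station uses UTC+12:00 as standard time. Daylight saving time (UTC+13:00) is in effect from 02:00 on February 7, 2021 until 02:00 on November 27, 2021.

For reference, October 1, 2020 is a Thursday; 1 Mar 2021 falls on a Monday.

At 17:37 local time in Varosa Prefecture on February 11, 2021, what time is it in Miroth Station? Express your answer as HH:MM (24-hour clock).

02:37

1 October 2020 is a Thursday, so the first Monday is October 5 and the third is October 19.
1 March 2021 is a Monday, so the first Sunday is March 7 and the third is March 21.
February 11, 2021 falls between 19 October 2020 and 21 March 2021, so daylight saving is in effect and Varosa Prefecture is at UTC+04:00.
17:37 Varosa Prefecture − 4h = 13:37 UTC.
At the standard offset (UTC+12:00), 13:37 UTC + 12h = 01:37 Miroth Station standard time (rolling into the next day, 12 February 2021).
The standard-time date in Miroth Station, February 12, 2021, falls between 7 February and 27 November, so daylight saving is in effect and Miroth Station is at UTC+13:00.
13:37 UTC + 13h = 02:37 Miroth Station (rolling into the next day, 12 February 2021).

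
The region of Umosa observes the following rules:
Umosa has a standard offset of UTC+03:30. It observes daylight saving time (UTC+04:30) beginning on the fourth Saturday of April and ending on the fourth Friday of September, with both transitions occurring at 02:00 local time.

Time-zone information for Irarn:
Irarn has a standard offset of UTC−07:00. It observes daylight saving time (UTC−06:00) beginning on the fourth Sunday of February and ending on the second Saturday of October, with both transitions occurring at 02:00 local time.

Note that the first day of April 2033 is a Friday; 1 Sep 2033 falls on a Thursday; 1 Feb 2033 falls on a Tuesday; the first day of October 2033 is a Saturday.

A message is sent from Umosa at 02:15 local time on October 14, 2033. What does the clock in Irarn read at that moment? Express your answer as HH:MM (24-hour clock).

15:45

1 April 2033 is a Friday, so the first Saturday is April 2 and the fourth is April 23.
1 September 2033 is a Thursday, so the first Friday is September 2 and the fourth is September 23.
Daylight saving runs 23 April – 23 September; October 14, 2033 is outside that window, so Umosa is on standard time at UTC+03:30.
02:15 Umosa − 3h30m = 22:45 UTC (rolling into the previous day, 13 October 2033).
1 February 2033 is a Tuesday, so the first Sunday is February 6 and the fourth is February 27.
1 October 2033 is a Saturday, so the first Saturday is October 1 and the second is October 8.
At the standard offset (UTC−07:00), 22:45 UTC − 7h = 15:45 Irarn standard time.
The standard-time date in Irarn, October 13, 2033, is outside the daylight-saving period (27 February – 8 October), so Irarn is on standard time, UTC−07:00.
22:45 UTC − 7h = 15:45 Irarn.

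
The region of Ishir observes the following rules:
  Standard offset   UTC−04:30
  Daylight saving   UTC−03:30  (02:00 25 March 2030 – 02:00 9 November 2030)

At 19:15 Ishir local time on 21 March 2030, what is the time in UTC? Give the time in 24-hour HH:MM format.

21 March 2030 does not fall between 25 March and 9 November, so daylight saving is not in effect and Ishir is at UTC−04:30.
19:15 local + 4h30m = 23:45 UTC.

23:45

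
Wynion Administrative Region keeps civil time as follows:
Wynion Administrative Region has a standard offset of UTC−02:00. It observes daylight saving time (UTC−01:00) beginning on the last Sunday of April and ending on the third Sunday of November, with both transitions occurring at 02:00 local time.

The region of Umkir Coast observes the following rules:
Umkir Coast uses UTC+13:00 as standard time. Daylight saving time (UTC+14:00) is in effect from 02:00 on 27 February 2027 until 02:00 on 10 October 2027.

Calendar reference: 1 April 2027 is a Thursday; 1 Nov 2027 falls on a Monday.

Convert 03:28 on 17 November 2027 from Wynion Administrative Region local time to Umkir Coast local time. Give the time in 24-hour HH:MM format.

1 April 2027 is a Thursday, so Sundays fall on 4, 11, 18, 25; the last is April 25.
1 November 2027 is a Monday, so the first Sunday is November 7 and the third is November 21.
17 November 2027 falls between 25 April and 21 November, so daylight saving is in effect and Wynion Administrative Region is at UTC−01:00.
03:28 Wynion Administrative Region + 1h = 04:28 UTC.
At the standard offset (UTC+13:00), 04:28 UTC + 13h = 17:28 Umkir Coast standard time.
The standard-time date in Umkir Coast, 17 November 2027, is outside the daylight-saving period (27 February – 10 October), so Umkir Coast is on standard time, UTC+13:00.
04:28 UTC + 13h = 17:28 Umkir Coast.

17:28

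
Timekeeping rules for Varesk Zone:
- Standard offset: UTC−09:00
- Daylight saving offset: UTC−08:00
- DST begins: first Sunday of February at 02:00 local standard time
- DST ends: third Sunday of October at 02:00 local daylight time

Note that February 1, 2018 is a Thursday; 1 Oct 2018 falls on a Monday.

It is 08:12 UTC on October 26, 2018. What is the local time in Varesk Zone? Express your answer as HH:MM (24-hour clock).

1 February 2018 is a Thursday, so the first Sunday is February 4.
1 October 2018 is a Monday, so the first Sunday is October 7 and the third is October 21.
At the standard offset (UTC−09:00), 08:12 UTC − 9h = 23:12 Varesk Zone standard time (rolling into the previous day, 25 October 2018).
Daylight saving runs 4 February – 21 October; the standard-time date in Varesk Zone, October 25, 2018, is outside that window, so Varesk Zone is on standard time at UTC−09:00.
08:12 UTC − 9h = 23:12 local (rolling into the previous day, 25 October 2018).

23:12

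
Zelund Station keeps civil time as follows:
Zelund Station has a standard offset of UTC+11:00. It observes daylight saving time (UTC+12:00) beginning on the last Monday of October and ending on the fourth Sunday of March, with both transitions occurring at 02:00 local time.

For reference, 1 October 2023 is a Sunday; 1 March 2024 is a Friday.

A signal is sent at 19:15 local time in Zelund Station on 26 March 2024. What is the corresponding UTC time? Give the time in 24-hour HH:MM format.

1 October 2023 is a Sunday, so Mondays fall on 2, 9, 16, 23, 30; the last is October 30.
1 March 2024 is a Friday, so the first Sunday is March 3 and the fourth is March 24.
Daylight saving runs 30 October 2023 – 24 March 2024; 26 March 2024 is outside that window, so Zelund Station is on standard time at UTC+11:00.
19:15 local − 11h = 08:15 UTC.

08:15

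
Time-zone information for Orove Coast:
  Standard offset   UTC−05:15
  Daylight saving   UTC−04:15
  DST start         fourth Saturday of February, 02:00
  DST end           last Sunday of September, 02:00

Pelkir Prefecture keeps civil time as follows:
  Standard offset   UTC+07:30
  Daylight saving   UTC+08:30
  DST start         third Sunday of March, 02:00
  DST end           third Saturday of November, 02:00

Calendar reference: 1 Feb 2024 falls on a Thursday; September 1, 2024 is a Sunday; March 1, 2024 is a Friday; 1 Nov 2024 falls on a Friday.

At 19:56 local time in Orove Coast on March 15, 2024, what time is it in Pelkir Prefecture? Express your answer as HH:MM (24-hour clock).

1 February 2024 is a Thursday, so the first Saturday is February 3 and the fourth is February 24.
1 September 2024 is a Sunday, so Sundays fall on 1, 8, 15, 22, 29; the last is September 29.
March 15, 2024 falls between 24 February and 29 September, so daylight saving is in effect and Orove Coast is at UTC−04:15.
19:56 Orove Coast + 4h15m = 00:11 UTC (rolling into the next day, 16 March 2024).
1 March 2024 is a Friday, so the first Sunday is March 3 and the third is March 17.
1 November 2024 is a Friday, so the first Saturday is November 2 and the third is November 16.
At the standard offset (UTC+07:30), 00:11 UTC + 7h30m = 07:41 Pelkir Prefecture standard time.
The standard-time date in Pelkir Prefecture, March 16, 2024, does not fall between 17 March and 16 November, so daylight saving is not in effect and Pelkir Prefecture is at UTC+07:30.
00:11 UTC + 7h30m = 07:41 Pelkir Prefecture.

07:41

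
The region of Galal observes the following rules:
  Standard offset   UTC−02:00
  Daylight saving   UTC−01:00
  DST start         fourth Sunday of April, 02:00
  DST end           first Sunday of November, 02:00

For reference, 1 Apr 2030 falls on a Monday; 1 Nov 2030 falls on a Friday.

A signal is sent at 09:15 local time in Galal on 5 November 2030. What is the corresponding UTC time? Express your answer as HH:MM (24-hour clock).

11:15

1 April 2030 is a Monday, so the first Sunday is April 7 and the fourth is April 28.
1 November 2030 is a Friday, so the first Sunday is November 3.
5 November 2030 does not fall between 28 April and 3 November, so daylight saving is not in effect and Galal is at UTC−02:00.
09:15 local + 2h = 11:15 UTC.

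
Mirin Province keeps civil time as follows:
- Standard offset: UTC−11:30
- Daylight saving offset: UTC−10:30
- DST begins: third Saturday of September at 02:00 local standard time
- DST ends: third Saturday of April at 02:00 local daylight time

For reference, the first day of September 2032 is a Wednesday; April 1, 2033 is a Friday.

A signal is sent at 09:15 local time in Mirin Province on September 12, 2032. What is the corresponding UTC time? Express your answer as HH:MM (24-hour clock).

20:45

1 September 2032 is a Wednesday, so the first Saturday is September 4 and the third is September 18.
1 April 2033 is a Friday, so the first Saturday is April 2 and the third is April 16.
September 12, 2032 does not fall between 18 September 2032 and 16 April 2033, so daylight saving is not in effect and Mirin Province is at UTC−11:30.
09:15 local + 11h30m = 20:45 UTC.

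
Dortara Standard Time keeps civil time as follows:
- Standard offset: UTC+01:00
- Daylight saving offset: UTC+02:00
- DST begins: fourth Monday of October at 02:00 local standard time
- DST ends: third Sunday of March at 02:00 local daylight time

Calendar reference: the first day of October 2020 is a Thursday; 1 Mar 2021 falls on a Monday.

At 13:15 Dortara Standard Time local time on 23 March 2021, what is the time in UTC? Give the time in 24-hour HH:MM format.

12:15

1 October 2020 is a Thursday, so the first Monday is October 5 and the fourth is October 26.
1 March 2021 is a Monday, so the first Sunday is March 7 and the third is March 21.
Daylight saving runs 26 October 2020 – 21 March 2021; 23 March 2021 is outside that window, so Dortara Standard Time is on standard time at UTC+01:00.
13:15 local − 1h = 12:15 UTC.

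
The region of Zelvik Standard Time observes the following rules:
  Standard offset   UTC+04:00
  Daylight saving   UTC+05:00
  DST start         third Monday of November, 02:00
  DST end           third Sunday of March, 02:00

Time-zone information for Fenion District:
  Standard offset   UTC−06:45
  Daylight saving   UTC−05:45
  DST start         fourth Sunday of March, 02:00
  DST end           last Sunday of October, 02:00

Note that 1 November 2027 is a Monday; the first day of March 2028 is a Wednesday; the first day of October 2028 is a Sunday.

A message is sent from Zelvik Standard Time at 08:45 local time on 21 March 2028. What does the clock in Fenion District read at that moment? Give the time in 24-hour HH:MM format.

22:00

1 November 2027 is a Monday, so the first Monday is November 1 and the third is November 15.
1 March 2028 is a Wednesday, so the first Sunday is March 5 and the third is March 19.
21 March 2028 does not fall between 15 November 2027 and 19 March 2028, so daylight saving is not in effect and Zelvik Standard Time is at UTC+04:00.
08:45 Zelvik Standard Time − 4h = 04:45 UTC.
1 March 2028 is a Wednesday, so the first Sunday is March 5 and the fourth is March 26.
1 October 2028 is a Sunday, so Sundays fall on 1, 8, 15, 22, 29; the last is October 29.
At the standard offset (UTC−06:45), 04:45 UTC − 6h45m = 22:00 Fenion District standard time (rolling into the previous day, 20 March 2028).
The standard-time date in Fenion District, 20 March 2028, is outside the daylight-saving period (26 March – 29 October), so Fenion District is on standard time, UTC−06:45.
04:45 UTC − 6h45m = 22:00 Fenion District (rolling into the previous day, 20 March 2028).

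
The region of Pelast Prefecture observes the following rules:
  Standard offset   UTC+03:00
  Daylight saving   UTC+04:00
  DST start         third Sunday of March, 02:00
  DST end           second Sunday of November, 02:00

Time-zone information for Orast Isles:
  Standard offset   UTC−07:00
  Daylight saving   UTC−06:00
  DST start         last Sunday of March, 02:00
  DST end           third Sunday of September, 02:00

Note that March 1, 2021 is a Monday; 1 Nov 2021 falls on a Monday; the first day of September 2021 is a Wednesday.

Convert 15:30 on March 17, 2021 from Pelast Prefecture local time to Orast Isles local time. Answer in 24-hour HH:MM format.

1 March 2021 is a Monday, so the first Sunday is March 7 and the third is March 21.
1 November 2021 is a Monday, so the first Sunday is November 7 and the second is November 14.
Daylight saving runs 21 March – 14 November; March 17, 2021 is outside that window, so Pelast Prefecture is on standard time at UTC+03:00.
15:30 Pelast Prefecture − 3h = 12:30 UTC.
1 March 2021 is a Monday, so Sundays fall on 7, 14, 21, 28; the last is March 28.
1 September 2021 is a Wednesday, so the first Sunday is September 5 and the third is September 19.
At the standard offset (UTC−07:00), 12:30 UTC − 7h = 05:30 Orast Isles standard time.
The standard-time date in Orast Isles, March 17, 2021, is outside the daylight-saving period (28 March – 19 September), so Orast Isles is on standard time, UTC−07:00.
12:30 UTC − 7h = 05:30 Orast Isles.

05:30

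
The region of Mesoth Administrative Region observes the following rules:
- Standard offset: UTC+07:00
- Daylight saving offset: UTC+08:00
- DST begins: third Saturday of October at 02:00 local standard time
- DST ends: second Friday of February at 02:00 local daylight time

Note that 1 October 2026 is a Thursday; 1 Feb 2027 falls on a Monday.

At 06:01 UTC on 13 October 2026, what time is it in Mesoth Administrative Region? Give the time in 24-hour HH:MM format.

1 October 2026 is a Thursday, so the first Saturday is October 3 and the third is October 17.
1 February 2027 is a Monday, so the first Friday is February 5 and the second is February 12.
At the standard offset (UTC+07:00), 06:01 UTC + 7h = 13:01 Mesoth Administrative Region standard time.
Daylight saving runs 17 October 2026 – 12 February 2027; the standard-time date in Mesoth Administrative Region, 13 October 2026, is outside that window, so Mesoth Administrative Region is on standard time at UTC+07:00.
06:01 UTC + 7h = 13:01 local.

13:01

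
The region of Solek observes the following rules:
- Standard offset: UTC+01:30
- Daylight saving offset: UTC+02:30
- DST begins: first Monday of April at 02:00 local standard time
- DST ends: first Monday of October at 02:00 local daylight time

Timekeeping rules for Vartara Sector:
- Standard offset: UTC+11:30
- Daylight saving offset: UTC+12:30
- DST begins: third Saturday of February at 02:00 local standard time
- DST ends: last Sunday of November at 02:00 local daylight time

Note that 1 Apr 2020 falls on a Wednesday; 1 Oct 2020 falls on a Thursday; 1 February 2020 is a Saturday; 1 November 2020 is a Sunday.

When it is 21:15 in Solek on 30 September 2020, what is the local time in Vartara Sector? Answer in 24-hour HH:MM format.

1 April 2020 is a Wednesday, so the first Monday is April 6.
1 October 2020 is a Thursday, so the first Monday is October 5.
30 September 2020 lies within the daylight-saving period (6 April – 5 October), so Solek is on daylight time, UTC+02:30.
21:15 Solek − 2h30m = 18:45 UTC.
1 February 2020 is a Saturday, so the first Saturday is February 1 and the third is February 15.
1 November 2020 is a Sunday, so Sundays fall on 1, 8, 15, 22, 29; the last is November 29.
At the standard offset (UTC+11:30), 18:45 UTC + 11h30m = 06:15 Vartara Sector standard time (rolling into the next day, 1 October 2020).
The standard-time date in Vartara Sector, 1 October 2020, falls between 15 February and 29 November, so daylight saving is in effect and Vartara Sector is at UTC+12:30.
18:45 UTC + 12h30m = 07:15 Vartara Sector (rolling into the next day, 1 October 2020).

07:15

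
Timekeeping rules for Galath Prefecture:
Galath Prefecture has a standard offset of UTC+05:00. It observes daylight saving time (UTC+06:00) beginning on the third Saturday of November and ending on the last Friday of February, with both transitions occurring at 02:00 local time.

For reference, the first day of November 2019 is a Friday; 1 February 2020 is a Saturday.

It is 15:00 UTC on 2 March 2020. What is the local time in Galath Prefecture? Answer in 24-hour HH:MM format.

1 November 2019 is a Friday, so the first Saturday is November 2 and the third is November 16.
1 February 2020 is a Saturday, so Fridays fall on 7, 14, 21, 28; the last is February 28.
At the standard offset (UTC+05:00), 15:00 UTC + 5h = 20:00 Galath Prefecture standard time.
The standard-time date in Galath Prefecture, 2 March 2020, is outside the daylight-saving period (16 November 2019 – 28 February 2020), so Galath Prefecture is on standard time, UTC+05:00.
15:00 UTC + 5h = 20:00 local.

20:00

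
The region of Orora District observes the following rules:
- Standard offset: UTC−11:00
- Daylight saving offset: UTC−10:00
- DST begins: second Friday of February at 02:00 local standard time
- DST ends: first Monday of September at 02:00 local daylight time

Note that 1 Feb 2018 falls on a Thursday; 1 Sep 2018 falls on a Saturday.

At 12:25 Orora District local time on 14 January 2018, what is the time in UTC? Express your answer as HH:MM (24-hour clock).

23:25

1 February 2018 is a Thursday, so the first Friday is February 2 and the second is February 9.
1 September 2018 is a Saturday, so the first Monday is September 3.
14 January 2018 is outside the daylight-saving period (9 February – 3 September), so Orora District is on standard time, UTC−11:00.
12:25 local + 11h = 23:25 UTC.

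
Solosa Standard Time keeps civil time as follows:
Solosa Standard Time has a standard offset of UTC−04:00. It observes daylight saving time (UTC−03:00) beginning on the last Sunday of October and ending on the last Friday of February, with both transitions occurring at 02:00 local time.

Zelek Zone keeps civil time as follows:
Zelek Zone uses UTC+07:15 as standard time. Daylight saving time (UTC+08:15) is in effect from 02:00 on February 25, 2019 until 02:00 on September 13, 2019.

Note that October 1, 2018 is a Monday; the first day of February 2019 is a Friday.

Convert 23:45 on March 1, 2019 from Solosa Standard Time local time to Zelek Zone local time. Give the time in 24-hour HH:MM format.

1 October 2018 is a Monday, so Sundays fall on 7, 14, 21, 28; the last is October 28.
1 February 2019 is a Friday, so Fridays fall on 1, 8, 15, 22; the last is February 22.
March 1, 2019 is outside the daylight-saving period (28 October 2018 – 22 February 2019), so Solosa Standard Time is on standard time, UTC−04:00.
23:45 Solosa Standard Time + 4h = 03:45 UTC (rolling into the next day, 2 March 2019).
At the standard offset (UTC+07:15), 03:45 UTC + 7h15m = 11:00 Zelek Zone standard time.
Daylight saving runs 25 February – 13 September; the standard-time date in Zelek Zone, March 2, 2019, is inside that window, so Zelek Zone is at UTC+08:15.
03:45 UTC + 8h15m = 12:00 Zelek Zone.

12:00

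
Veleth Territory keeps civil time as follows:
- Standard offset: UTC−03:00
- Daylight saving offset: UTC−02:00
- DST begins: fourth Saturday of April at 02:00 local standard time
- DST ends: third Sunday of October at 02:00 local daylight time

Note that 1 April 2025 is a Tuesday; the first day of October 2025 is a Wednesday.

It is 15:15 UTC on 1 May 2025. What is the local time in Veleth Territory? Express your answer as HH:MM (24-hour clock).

1 April 2025 is a Tuesday, so the first Saturday is April 5 and the fourth is April 26.
1 October 2025 is a Wednesday, so the first Sunday is October 5 and the third is October 19.
At the standard offset (UTC−03:00), 15:15 UTC − 3h = 12:15 Veleth Territory standard time.
The standard-time date in Veleth Territory, 1 May 2025, falls between 26 April and 19 October, so daylight saving is in effect and Veleth Territory is at UTC−02:00.
15:15 UTC − 2h = 13:15 local.

13:15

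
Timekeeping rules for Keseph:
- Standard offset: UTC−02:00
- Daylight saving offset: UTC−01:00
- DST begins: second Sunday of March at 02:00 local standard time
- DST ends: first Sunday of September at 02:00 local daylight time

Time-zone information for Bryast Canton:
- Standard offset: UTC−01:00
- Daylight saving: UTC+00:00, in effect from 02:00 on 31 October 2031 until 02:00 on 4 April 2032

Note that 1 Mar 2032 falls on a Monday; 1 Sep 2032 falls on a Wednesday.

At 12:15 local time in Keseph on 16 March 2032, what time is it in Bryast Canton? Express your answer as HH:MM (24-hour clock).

1 March 2032 is a Monday, so the first Sunday is March 7 and the second is March 14.
1 September 2032 is a Wednesday, so the first Sunday is September 5.
16 March 2032 falls between 14 March and 5 September, so daylight saving is in effect and Keseph is at UTC−01:00.
12:15 Keseph + 1h = 13:15 UTC.
At the standard offset (UTC−01:00), 13:15 UTC − 1h = 12:15 Bryast Canton standard time.
The standard-time date in Bryast Canton, 16 March 2032, lies within the daylight-saving period (31 October 2031 – 4 April 2032), so Bryast Canton is on daylight time, UTC+00:00.
13:15 UTC + 0h = 13:15 Bryast Canton.

13:15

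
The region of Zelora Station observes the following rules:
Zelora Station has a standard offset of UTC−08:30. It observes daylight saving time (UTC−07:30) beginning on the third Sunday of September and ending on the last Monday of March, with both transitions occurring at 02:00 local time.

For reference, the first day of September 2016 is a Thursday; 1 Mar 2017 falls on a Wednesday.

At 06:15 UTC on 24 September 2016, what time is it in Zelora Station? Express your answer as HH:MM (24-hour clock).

1 September 2016 is a Thursday, so the first Sunday is September 4 and the third is September 18.
1 March 2017 is a Wednesday, so Mondays fall on 6, 13, 20, 27; the last is March 27.
At the standard offset (UTC−08:30), 06:15 UTC − 8h30m = 21:45 Zelora Station standard time (rolling into the previous day, 23 September 2016).
The standard-time date in Zelora Station, 23 September 2016, lies within the daylight-saving period (18 September 2016 – 27 March 2017), so Zelora Station is on daylight time, UTC−07:30.
06:15 UTC − 7h30m = 22:45 local (rolling into the previous day, 23 September 2016).

22:45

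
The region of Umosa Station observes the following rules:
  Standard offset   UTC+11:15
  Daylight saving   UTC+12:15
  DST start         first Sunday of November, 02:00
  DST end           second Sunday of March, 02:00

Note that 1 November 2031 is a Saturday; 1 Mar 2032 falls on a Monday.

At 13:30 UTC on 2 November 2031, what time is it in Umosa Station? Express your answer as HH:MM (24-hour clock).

01:45

1 November 2031 is a Saturday, so the first Sunday is November 2.
1 March 2032 is a Monday, so the first Sunday is March 7 and the second is March 14.
At the standard offset (UTC+11:15), 13:30 UTC + 11h15m = 00:45 Umosa Station standard time (rolling into the next day, 3 November 2031).
Daylight saving runs 2 November 2031 – 14 March 2032; the standard-time date in Umosa Station, 3 November 2031, is inside that window, so Umosa Station is at UTC+12:15.
13:30 UTC + 12h15m = 01:45 local (rolling into the next day, 3 November 2031).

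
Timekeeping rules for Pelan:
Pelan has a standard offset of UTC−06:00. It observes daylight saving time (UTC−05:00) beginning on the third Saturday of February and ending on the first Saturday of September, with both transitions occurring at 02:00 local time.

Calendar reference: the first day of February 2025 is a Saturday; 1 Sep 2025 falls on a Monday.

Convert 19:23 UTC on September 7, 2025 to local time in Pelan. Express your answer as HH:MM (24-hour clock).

13:23

1 February 2025 is a Saturday, so the first Saturday is February 1 and the third is February 15.
1 September 2025 is a Monday, so the first Saturday is September 6.
At the standard offset (UTC−06:00), 19:23 UTC − 6h = 13:23 Pelan standard time.
The standard-time date in Pelan, September 7, 2025, does not fall between 15 February and 6 September, so daylight saving is not in effect and Pelan is at UTC−06:00.
19:23 UTC − 6h = 13:23 local.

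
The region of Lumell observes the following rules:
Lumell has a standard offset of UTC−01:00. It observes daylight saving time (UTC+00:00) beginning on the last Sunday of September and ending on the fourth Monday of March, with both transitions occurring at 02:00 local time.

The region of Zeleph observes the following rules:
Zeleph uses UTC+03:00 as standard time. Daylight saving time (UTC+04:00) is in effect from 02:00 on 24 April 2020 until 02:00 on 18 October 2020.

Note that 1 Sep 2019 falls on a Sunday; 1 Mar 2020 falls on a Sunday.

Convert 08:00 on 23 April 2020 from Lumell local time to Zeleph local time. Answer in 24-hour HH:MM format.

1 September 2019 is a Sunday, so Sundays fall on 1, 8, 15, 22, 29; the last is September 29.
1 March 2020 is a Sunday, so the first Monday is March 2 and the fourth is March 23.
23 April 2020 is outside the daylight-saving period (29 September 2019 – 23 March 2020), so Lumell is on standard time, UTC−01:00.
08:00 Lumell + 1h = 09:00 UTC.
At the standard offset (UTC+03:00), 09:00 UTC + 3h = 12:00 Zeleph standard time.
Daylight saving runs 24 April – 18 October; the standard-time date in Zeleph, 23 April 2020, is outside that window, so Zeleph is on standard time at UTC+03:00.
09:00 UTC + 3h = 12:00 Zeleph.

12:00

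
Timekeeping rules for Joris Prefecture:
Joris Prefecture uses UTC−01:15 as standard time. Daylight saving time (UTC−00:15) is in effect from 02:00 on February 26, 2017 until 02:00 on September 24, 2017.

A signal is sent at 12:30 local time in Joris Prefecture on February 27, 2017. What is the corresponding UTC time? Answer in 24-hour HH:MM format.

12:45

February 27, 2017 lies within the daylight-saving period (26 February – 24 September), so Joris Prefecture is on daylight time, UTC−00:15.
12:30 local + 0h15m = 12:45 UTC.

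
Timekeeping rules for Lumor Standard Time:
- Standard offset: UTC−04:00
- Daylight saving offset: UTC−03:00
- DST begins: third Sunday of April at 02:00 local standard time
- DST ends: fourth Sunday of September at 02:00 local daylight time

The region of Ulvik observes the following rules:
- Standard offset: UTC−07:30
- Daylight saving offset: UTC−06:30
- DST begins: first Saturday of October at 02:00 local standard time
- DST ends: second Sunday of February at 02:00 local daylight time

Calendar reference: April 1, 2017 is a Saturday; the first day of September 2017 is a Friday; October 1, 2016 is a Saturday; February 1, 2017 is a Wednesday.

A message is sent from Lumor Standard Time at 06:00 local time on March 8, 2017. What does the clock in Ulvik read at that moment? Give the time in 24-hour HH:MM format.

02:30

1 April 2017 is a Saturday, so the first Sunday is April 2 and the third is April 16.
1 September 2017 is a Friday, so the first Sunday is September 3 and the fourth is September 24.
March 8, 2017 is outside the daylight-saving period (16 April – 24 September), so Lumor Standard Time is on standard time, UTC−04:00.
06:00 Lumor Standard Time + 4h = 10:00 UTC.
1 October 2016 is a Saturday, so the first Saturday is October 1.
1 February 2017 is a Wednesday, so the first Sunday is February 5 and the second is February 12.
At the standard offset (UTC−07:30), 10:00 UTC − 7h30m = 02:30 Ulvik standard time.
The standard-time date in Ulvik, March 8, 2017, does not fall between 1 October 2016 and 12 February 2017, so daylight saving is not in effect and Ulvik is at UTC−07:30.
10:00 UTC − 7h30m = 02:30 Ulvik.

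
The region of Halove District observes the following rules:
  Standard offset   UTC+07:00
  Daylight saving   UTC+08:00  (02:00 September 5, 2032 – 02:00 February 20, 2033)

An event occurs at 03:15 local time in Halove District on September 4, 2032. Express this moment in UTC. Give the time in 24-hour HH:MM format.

20:15

September 4, 2032 does not fall between 5 September 2032 and 20 February 2033, so daylight saving is not in effect and Halove District is at UTC+07:00.
03:15 local − 7h = 20:15 UTC (rolling into the previous day, 3 September 2032).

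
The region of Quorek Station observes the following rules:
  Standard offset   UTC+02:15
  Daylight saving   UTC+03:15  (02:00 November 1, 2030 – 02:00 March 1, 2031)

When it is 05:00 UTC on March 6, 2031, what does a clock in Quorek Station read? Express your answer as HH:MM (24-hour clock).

07:15

At the standard offset (UTC+02:15), 05:00 UTC + 2h15m = 07:15 Quorek Station standard time.
The standard-time date in Quorek Station, March 6, 2031, does not fall between 1 November 2030 and 1 March 2031, so daylight saving is not in effect and Quorek Station is at UTC+02:15.
05:00 UTC + 2h15m = 07:15 local.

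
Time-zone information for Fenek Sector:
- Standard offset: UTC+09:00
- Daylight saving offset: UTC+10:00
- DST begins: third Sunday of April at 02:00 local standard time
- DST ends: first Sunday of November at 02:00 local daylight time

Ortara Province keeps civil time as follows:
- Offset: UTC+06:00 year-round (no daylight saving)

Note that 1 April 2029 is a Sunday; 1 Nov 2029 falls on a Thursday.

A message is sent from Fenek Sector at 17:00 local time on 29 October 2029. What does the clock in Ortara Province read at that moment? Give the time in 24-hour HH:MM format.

1 April 2029 is a Sunday, so the first Sunday is April 1 and the third is April 15.
1 November 2029 is a Thursday, so the first Sunday is November 4.
29 October 2029 lies within the daylight-saving period (15 April – 4 November), so Fenek Sector is on daylight time, UTC+10:00.
17:00 Fenek Sector − 10h = 07:00 UTC.
Ortara Province stays on UTC+06:00 all year.
07:00 UTC + 6h = 13:00 Ortara Province.

13:00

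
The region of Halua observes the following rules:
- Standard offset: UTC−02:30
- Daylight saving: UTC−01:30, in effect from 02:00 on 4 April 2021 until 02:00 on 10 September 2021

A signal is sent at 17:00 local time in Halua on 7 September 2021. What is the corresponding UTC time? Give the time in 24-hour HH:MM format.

7 September 2021 lies within the daylight-saving period (4 April – 10 September), so Halua is on daylight time, UTC−01:30.
17:00 local + 1h30m = 18:30 UTC.

18:30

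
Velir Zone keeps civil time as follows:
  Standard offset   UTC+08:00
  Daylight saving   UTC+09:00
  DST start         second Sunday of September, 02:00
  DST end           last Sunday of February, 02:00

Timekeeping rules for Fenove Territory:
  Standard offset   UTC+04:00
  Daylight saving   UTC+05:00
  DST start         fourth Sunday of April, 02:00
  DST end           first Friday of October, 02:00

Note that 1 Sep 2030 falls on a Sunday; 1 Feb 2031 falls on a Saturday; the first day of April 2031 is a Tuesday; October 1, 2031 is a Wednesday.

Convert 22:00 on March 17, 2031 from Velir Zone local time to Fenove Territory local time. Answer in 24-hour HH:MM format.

1 September 2030 is a Sunday, so the first Sunday is September 1 and the second is September 8.
1 February 2031 is a Saturday, so Sundays fall on 2, 9, 16, 23; the last is February 23.
Daylight saving runs 8 September 2030 – 23 February 2031; March 17, 2031 is outside that window, so Velir Zone is on standard time at UTC+08:00.
22:00 Velir Zone − 8h = 14:00 UTC.
1 April 2031 is a Tuesday, so the first Sunday is April 6 and the fourth is April 27.
1 October 2031 is a Wednesday, so the first Friday is October 3.
At the standard offset (UTC+04:00), 14:00 UTC + 4h = 18:00 Fenove Territory standard time.
The standard-time date in Fenove Territory, March 17, 2031, does not fall between 27 April and 3 October, so daylight saving is not in effect and Fenove Territory is at UTC+04:00.
14:00 UTC + 4h = 18:00 Fenove Territory.

18:00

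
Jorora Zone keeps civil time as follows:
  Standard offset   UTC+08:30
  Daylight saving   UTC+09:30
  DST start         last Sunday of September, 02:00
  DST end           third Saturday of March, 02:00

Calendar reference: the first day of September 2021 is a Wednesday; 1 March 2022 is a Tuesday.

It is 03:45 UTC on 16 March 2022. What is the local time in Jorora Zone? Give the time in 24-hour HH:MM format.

1 September 2021 is a Wednesday, so Sundays fall on 5, 12, 19, 26; the last is September 26.
1 March 2022 is a Tuesday, so the first Saturday is March 5 and the third is March 19.
At the standard offset (UTC+08:30), 03:45 UTC + 8h30m = 12:15 Jorora Zone standard time.
The standard-time date in Jorora Zone, 16 March 2022, falls between 26 September 2021 and 19 March 2022, so daylight saving is in effect and Jorora Zone is at UTC+09:30.
03:45 UTC + 9h30m = 13:15 local.

13:15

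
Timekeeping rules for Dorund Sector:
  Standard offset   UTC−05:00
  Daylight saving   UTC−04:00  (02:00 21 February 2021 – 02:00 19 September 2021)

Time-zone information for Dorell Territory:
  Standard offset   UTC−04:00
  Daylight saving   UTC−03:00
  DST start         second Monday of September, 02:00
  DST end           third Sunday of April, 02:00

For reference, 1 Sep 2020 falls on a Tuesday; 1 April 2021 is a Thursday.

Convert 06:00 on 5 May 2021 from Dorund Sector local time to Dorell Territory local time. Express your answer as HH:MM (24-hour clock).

5 May 2021 lies within the daylight-saving period (21 February – 19 September), so Dorund Sector is on daylight time, UTC−04:00.
06:00 Dorund Sector + 4h = 10:00 UTC.
1 September 2020 is a Tuesday, so the first Monday is September 7 and the second is September 14.
1 April 2021 is a Thursday, so the first Sunday is April 4 and the third is April 18.
At the standard offset (UTC−04:00), 10:00 UTC − 4h = 06:00 Dorell Territory standard time.
The standard-time date in Dorell Territory, 5 May 2021, is outside the daylight-saving period (14 September 2020 – 18 April 2021), so Dorell Territory is on standard time, UTC−04:00.
10:00 UTC − 4h = 06:00 Dorell Territory.

06:00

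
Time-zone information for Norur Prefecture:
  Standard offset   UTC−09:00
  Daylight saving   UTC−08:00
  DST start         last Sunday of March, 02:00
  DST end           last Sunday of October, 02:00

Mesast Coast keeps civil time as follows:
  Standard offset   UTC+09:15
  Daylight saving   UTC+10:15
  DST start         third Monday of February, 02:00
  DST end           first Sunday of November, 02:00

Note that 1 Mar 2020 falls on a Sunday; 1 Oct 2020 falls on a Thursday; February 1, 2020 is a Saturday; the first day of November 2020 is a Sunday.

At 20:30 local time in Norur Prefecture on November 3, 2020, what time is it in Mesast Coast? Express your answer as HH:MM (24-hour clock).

1 March 2020 is a Sunday, so Sundays fall on 1, 8, 15, 22, 29; the last is March 29.
1 October 2020 is a Thursday, so Sundays fall on 4, 11, 18, 25; the last is October 25.
Daylight saving runs 29 March – 25 October; November 3, 2020 is outside that window, so Norur Prefecture is on standard time at UTC−09:00.
20:30 Norur Prefecture + 9h = 05:30 UTC (rolling into the next day, 4 November 2020).
1 February 2020 is a Saturday, so the first Monday is February 3 and the third is February 17.
1 November 2020 is a Sunday, so the first Sunday is November 1.
At the standard offset (UTC+09:15), 05:30 UTC + 9h15m = 14:45 Mesast Coast standard time.
The standard-time date in Mesast Coast, November 4, 2020, does not fall between 17 February and 1 November, so daylight saving is not in effect and Mesast Coast is at UTC+09:15.
05:30 UTC + 9h15m = 14:45 Mesast Coast.

14:45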